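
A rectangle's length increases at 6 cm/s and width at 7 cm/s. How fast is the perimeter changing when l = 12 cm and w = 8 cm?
26 cm/s

P = 2(l + w)
dP/dt = 2(dl/dt + dw/dt) = 2(6 + 7) = 26 cm/s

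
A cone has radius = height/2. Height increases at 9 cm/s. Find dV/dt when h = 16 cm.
576π cm³/s

V = (1/3)π(h/2)²h = πh³/12
dV/dt = πh²/4 · 9
At h = 16: dV/dt = 576π cm³/s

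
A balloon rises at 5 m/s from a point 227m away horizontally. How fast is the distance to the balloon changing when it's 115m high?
575√64754/64754 ≈ 2.26 m/s

z² = 227² + y²
z = √(227² + 115²) = √64754
dz/dt = y/z · dy/dt = 115/√64754 · 5 = 575√64754/64754 ≈ 2.26 m/s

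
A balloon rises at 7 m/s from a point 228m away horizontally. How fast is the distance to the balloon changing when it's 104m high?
182√157/785 ≈ 2.905 m/s

z² = 228² + y²
z = √(228² + 104²) = 20√157
dz/dt = y/z · dy/dt = 104/(20√157) · 7 = 182√157/785 ≈ 2.905 m/s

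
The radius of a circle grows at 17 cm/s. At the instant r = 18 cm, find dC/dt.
34π cm/s

C = 2πr
dC/dt = 2π · dr/dt = 2π · 17 = 34π cm/s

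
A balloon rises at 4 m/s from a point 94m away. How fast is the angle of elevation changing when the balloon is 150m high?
0.011999 rad/s

tan(θ) = y/94
sec²(θ) · dθ/dt = (1/94) · dy/dt
dθ/dt = cos²(θ)/94 · 4 = 94/(94² + 150²) · 4
dθ/dt = 0.011999 rad/s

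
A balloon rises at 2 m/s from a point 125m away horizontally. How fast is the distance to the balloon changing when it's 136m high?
272√34121/34121 ≈ 1.473 m/s

z² = 125² + y²
z = √(125² + 136²) = √34121
dz/dt = y/z · dy/dt = 136/√34121 · 2 = 272√34121/34121 ≈ 1.473 m/s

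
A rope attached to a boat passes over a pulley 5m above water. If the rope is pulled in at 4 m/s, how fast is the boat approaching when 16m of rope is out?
64√231/231 ≈ 4.211 m/s

rope² = x² + 5²
x = √(16² - 5²) = √231
dx/dt = (rope/x) · d(rope)/dt = (16/√231) · (-4) = -64√231/231 m/s
The boat approaches at 64√231/231 ≈ 4.211 m/s.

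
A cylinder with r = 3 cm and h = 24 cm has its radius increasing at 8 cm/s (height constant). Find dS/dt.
480π cm²/s

S = 2πrh + 2πr² (lateral + bases)
dS/dt = (2πh + 4πr)·dr/dt = (2π·24 + 4π·3)·8
= 480π cm²/s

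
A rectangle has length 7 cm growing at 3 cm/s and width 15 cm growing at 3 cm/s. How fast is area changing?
66 cm²/s

A = lw
dA/dt = w·dl/dt + l·dw/dt = 15·3 + 7·3 = 66 cm²/s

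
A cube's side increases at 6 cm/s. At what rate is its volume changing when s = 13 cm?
3042 cm³/s

V = s³
dV/dt = 3s² · ds/dt = 3·13²·6 = 3042 cm³/s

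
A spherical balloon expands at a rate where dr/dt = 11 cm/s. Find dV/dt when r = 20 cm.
17600π cm³/s

V = (4/3)πr³
dV/dt = dV/dr · dr/dt = 4πr² · 11
At r = 20: dV/dt = 17600π cm³/s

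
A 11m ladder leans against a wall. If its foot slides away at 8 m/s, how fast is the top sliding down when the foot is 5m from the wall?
5√6/3 ≈ 4.082 m/s

x² + y² = 11²
2x·dx/dt + 2y·dy/dt = 0
dy/dt = -x/y · dx/dt = -5/(4√6) · 8 = -5√6/3 m/s
The top is descending at 5√6/3 ≈ 4.082 m/s.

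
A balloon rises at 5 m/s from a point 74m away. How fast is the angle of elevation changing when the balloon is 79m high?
0.031578 rad/s

tan(θ) = y/74
sec²(θ) · dθ/dt = (1/74) · dy/dt
dθ/dt = cos²(θ)/74 · 5 = 74/(74² + 79²) · 5
dθ/dt = 0.031578 rad/s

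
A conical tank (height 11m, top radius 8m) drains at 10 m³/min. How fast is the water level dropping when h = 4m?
605/(512π) ≈ 0.3761 m/min

r/h = 8/11, so r = (8/11)h
V = (1/3)πr²h = (1/3)π((8/11)h)²h = (64/363)πh³
dV/dh = (64/121)πh²
dh/dt = (dV/dt)/(dV/dh) = -10/((64/121)π·4²) = -605/(512π) m/min
The level is dropping at 605/(512π) ≈ 0.3761 m/min.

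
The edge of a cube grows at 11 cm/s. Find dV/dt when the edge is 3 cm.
297 cm³/s

V = s³
dV/dt = 3s² · ds/dt = 3·3²·11 = 297 cm³/s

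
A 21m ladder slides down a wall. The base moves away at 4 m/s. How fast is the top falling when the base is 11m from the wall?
11√5/10 ≈ 2.46 m/s

x² + y² = 21²
2x·dx/dt + 2y·dy/dt = 0
dy/dt = -x/y · dx/dt = -11/(8√5) · 4 = -11√5/10 m/s
The top is descending at 11√5/10 ≈ 2.46 m/s.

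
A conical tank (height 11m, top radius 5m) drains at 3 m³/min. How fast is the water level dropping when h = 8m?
363/(1600π) ≈ 0.07222 m/min

r/h = 5/11, so r = (5/11)h
V = (1/3)πr²h = (1/3)π((5/11)h)²h = (25/363)πh³
dV/dh = (25/121)πh²
dh/dt = (dV/dt)/(dV/dh) = -3/((25/121)π·8²) = -363/(1600π) m/min
The level is dropping at 363/(1600π) ≈ 0.07222 m/min.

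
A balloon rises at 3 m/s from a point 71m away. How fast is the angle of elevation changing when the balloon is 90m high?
0.016209 rad/s

tan(θ) = y/71
sec²(θ) · dθ/dt = (1/71) · dy/dt
dθ/dt = cos²(θ)/71 · 3 = 71/(71² + 90²) · 3
dθ/dt = 0.016209 rad/s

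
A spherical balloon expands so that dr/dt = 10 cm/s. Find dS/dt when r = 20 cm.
1600π cm²/s

S = 4πr²
dS/dt = dS/dr · dr/dt = 8πr · 10
At r = 20: dS/dt = 1600π cm²/s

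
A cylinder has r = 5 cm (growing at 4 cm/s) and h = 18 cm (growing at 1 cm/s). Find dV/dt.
745π cm³/s

V = πr²h
dV/dt = 2πrh·dr/dt + πr²·dh/dt
= 2π(5)(18)(4) + π(5)²(1)
= 745π cm³/s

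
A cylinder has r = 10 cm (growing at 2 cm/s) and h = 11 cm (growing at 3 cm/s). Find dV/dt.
740π cm³/s

V = πr²h
dV/dt = 2πrh·dr/dt + πr²·dh/dt
= 2π(10)(11)(2) + π(10)²(3)
= 740π cm³/s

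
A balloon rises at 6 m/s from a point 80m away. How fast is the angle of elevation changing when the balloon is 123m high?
0.022296 rad/s

tan(θ) = y/80
sec²(θ) · dθ/dt = (1/80) · dy/dt
dθ/dt = cos²(θ)/80 · 6 = 80/(80² + 123²) · 6
dθ/dt = 0.022296 rad/s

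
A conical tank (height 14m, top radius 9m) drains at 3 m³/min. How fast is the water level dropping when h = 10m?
49/(675π) ≈ 0.02311 m/min

r/h = 9/14, so r = (9/14)h
V = (1/3)πr²h = (1/3)π((9/14)h)²h = (27/196)πh³
dV/dh = (81/196)πh²
dh/dt = (dV/dt)/(dV/dh) = -3/((81/196)π·10²) = -49/(675π) m/min
The level is dropping at 49/(675π) ≈ 0.02311 m/min.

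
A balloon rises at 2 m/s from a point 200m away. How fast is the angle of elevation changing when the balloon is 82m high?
0.008561 rad/s

tan(θ) = y/200
sec²(θ) · dθ/dt = (1/200) · dy/dt
dθ/dt = cos²(θ)/200 · 2 = 200/(200² + 82²) · 2
dθ/dt = 0.008561 rad/s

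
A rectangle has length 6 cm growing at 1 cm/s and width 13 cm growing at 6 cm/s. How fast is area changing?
49 cm²/s

A = lw
dA/dt = w·dl/dt + l·dw/dt = 13·1 + 6·6 = 49 cm²/s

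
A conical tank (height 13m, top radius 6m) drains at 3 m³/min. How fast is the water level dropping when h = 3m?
169/(108π) ≈ 0.4981 m/min

r/h = 6/13, so r = (6/13)h
V = (1/3)πr²h = (1/3)π((6/13)h)²h = (12/169)πh³
dV/dh = (36/169)πh²
dh/dt = (dV/dt)/(dV/dh) = -3/((36/169)π·3²) = -169/(108π) m/min
The level is dropping at 169/(108π) ≈ 0.4981 m/min.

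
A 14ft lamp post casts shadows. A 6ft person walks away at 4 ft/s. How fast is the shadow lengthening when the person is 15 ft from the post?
3 ft/s

By similar triangles: 14/(x+s) = 6/s
Solving: s = 6x/8
ds/dt = 6/8 · dx/dt = 3/4 · 4 = 3 ft/s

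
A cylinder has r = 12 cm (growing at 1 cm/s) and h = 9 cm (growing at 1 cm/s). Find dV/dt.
360π cm³/s

V = πr²h
dV/dt = 2πrh·dr/dt + πr²·dh/dt
= 2π(12)(9)(1) + π(12)²(1)
= 360π cm³/s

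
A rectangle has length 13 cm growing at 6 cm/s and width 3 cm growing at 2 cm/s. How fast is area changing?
44 cm²/s

A = lw
dA/dt = w·dl/dt + l·dw/dt = 3·6 + 13·2 = 44 cm²/s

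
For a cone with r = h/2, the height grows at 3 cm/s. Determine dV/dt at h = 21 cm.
1323π/4 cm³/s

V = (1/3)π(h/2)²h = πh³/12
dV/dt = πh²/4 · 3
At h = 21: dV/dt = 1323π/4 cm³/s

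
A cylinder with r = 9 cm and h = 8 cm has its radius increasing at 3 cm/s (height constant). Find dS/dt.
156π cm²/s

S = 2πrh + 2πr² (lateral + bases)
dS/dt = (2πh + 4πr)·dr/dt = (2π·8 + 4π·9)·3
= 156π cm²/s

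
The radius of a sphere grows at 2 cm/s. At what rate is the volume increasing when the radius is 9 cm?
648π cm³/s

V = (4/3)πr³
dV/dt = dV/dr · dr/dt = 4πr² · 2
At r = 9: dV/dt = 648π cm³/s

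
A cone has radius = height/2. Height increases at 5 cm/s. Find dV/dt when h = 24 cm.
720π cm³/s

V = (1/3)π(h/2)²h = πh³/12
dV/dt = πh²/4 · 5
At h = 24: dV/dt = 720π cm³/s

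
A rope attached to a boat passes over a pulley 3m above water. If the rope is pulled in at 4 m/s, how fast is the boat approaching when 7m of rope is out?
7√10/5 ≈ 4.427 m/s

rope² = x² + 3²
x = √(7² - 3²) = 2√10
dx/dt = (rope/x) · d(rope)/dt = (7/(2√10)) · (-4) = -7√10/5 m/s
The boat approaches at 7√10/5 ≈ 4.427 m/s.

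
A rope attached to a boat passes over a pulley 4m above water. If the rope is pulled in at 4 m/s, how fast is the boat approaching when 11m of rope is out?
44√105/105 ≈ 4.294 m/s

rope² = x² + 4²
x = √(11² - 4²) = √105
dx/dt = (rope/x) · d(rope)/dt = (11/√105) · (-4) = -44√105/105 m/s
The boat approaches at 44√105/105 ≈ 4.294 m/s.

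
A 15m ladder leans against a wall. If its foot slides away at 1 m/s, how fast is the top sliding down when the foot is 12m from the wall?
4/3 ≈ 1.333 m/s

x² + y² = 15²
2x·dx/dt + 2y·dy/dt = 0
dy/dt = -x/y · dx/dt = -12/9 · 1 = -4/3 m/s
The top is descending at 4/3 ≈ 1.333 m/s.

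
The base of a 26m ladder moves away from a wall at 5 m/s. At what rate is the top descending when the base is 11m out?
11√555/111 ≈ 2.335 m/s

x² + y² = 26²
2x·dx/dt + 2y·dy/dt = 0
dy/dt = -x/y · dx/dt = -11/√555 · 5 = -11√555/111 m/s
The top is descending at 11√555/111 ≈ 2.335 m/s.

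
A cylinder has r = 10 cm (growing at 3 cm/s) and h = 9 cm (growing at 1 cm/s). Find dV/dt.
640π cm³/s

V = πr²h
dV/dt = 2πrh·dr/dt + πr²·dh/dt
= 2π(10)(9)(3) + π(10)²(1)
= 640π cm³/s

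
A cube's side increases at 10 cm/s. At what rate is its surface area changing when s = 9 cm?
1080 cm²/s

A = 6s²
dA/dt = 12s · ds/dt = 12·9·10 = 1080 cm²/s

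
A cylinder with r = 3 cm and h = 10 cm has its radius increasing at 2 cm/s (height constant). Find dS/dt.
64π cm²/s

S = 2πrh + 2πr² (lateral + bases)
dS/dt = (2πh + 4πr)·dr/dt = (2π·10 + 4π·3)·2
= 64π cm²/s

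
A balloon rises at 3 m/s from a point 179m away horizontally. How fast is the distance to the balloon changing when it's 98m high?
294√41645/41645 ≈ 1.441 m/s

z² = 179² + y²
z = √(179² + 98²) = √41645
dz/dt = y/z · dy/dt = 98/√41645 · 3 = 294√41645/41645 ≈ 1.441 m/s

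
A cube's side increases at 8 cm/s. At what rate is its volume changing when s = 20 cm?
9600 cm³/s

V = s³
dV/dt = 3s² · ds/dt = 3·20²·8 = 9600 cm³/s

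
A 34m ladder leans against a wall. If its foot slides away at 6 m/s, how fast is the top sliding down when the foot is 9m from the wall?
54√43/215 ≈ 1.647 m/s

x² + y² = 34²
2x·dx/dt + 2y·dy/dt = 0
dy/dt = -x/y · dx/dt = -9/(5√43) · 6 = -54√43/215 m/s
The top is descending at 54√43/215 ≈ 1.647 m/s.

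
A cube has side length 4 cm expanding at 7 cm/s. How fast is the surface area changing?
336 cm²/s

A = 6s²
dA/dt = 12s · ds/dt = 12·4·7 = 336 cm²/s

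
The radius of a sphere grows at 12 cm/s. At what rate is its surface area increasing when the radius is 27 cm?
2592π cm²/s

S = 4πr²
dS/dt = dS/dr · dr/dt = 8πr · 12
At r = 27: dS/dt = 2592π cm²/s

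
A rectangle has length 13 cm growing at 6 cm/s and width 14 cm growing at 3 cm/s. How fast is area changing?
123 cm²/s

A = lw
dA/dt = w·dl/dt + l·dw/dt = 14·6 + 13·3 = 123 cm²/s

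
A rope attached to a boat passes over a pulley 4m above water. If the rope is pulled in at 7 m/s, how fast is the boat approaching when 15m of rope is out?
105√209/209 ≈ 7.263 m/s

rope² = x² + 4²
x = √(15² - 4²) = √209
dx/dt = (rope/x) · d(rope)/dt = (15/√209) · (-7) = -105√209/209 m/s
The boat approaches at 105√209/209 ≈ 7.263 m/s.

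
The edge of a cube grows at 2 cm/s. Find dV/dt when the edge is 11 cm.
726 cm³/s

V = s³
dV/dt = 3s² · ds/dt = 3·11²·2 = 726 cm³/s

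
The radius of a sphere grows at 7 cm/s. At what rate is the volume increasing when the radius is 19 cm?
10108π cm³/s

V = (4/3)πr³
dV/dt = dV/dr · dr/dt = 4πr² · 7
At r = 19: dV/dt = 10108π cm³/s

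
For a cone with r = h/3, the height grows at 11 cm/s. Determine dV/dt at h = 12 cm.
176π cm³/s

V = (1/3)π(h/3)²h = πh³/27
dV/dt = πh²/9 · 11
At h = 12: dV/dt = 176π cm³/s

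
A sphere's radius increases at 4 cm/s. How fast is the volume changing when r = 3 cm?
144π cm³/s

V = (4/3)πr³
dV/dt = dV/dr · dr/dt = 4πr² · 4
At r = 3: dV/dt = 144π cm³/s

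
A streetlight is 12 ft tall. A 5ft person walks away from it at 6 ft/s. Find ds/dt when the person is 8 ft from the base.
30/7 ft/s

By similar triangles: 12/(x+s) = 5/s
Solving: s = 5x/7
ds/dt = 5/7 · dx/dt = 5/7 · 6 = 30/7 ft/s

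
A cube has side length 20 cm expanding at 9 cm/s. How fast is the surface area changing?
2160 cm²/s

A = 6s²
dA/dt = 12s · ds/dt = 12·20·9 = 2160 cm²/s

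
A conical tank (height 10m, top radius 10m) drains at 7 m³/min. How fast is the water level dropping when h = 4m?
7/(16π) ≈ 0.1393 m/min

r/h = 10/10, so r = h
V = (1/3)πr²h = (1/3)π(h)²h = (1/3)πh³
dV/dh = πh²
dh/dt = (dV/dt)/(dV/dh) = -7/(π·4²) = -7/(16π) m/min
The level is dropping at 7/(16π) ≈ 0.1393 m/min.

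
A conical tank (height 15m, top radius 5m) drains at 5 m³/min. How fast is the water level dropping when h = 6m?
5/(4π) ≈ 0.3979 m/min

r/h = 5/15, so r = (1/3)h
V = (1/3)πr²h = (1/3)π((1/3)h)²h = (1/27)πh³
dV/dh = (1/9)πh²
dh/dt = (dV/dt)/(dV/dh) = -5/((1/9)π·6²) = -5/(4π) m/min
The level is dropping at 5/(4π) ≈ 0.3979 m/min.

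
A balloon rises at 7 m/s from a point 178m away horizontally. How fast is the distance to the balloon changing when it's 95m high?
665√40709/40709 ≈ 3.296 m/s

z² = 178² + y²
z = √(178² + 95²) = √40709
dz/dt = y/z · dy/dt = 95/√40709 · 7 = 665√40709/40709 ≈ 3.296 m/s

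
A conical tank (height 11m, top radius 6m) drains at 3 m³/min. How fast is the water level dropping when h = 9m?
121/(972π) ≈ 0.03962 m/min

r/h = 6/11, so r = (6/11)h
V = (1/3)πr²h = (1/3)π((6/11)h)²h = (12/121)πh³
dV/dh = (36/121)πh²
dh/dt = (dV/dt)/(dV/dh) = -3/((36/121)π·9²) = -121/(972π) m/min
The level is dropping at 121/(972π) ≈ 0.03962 m/min.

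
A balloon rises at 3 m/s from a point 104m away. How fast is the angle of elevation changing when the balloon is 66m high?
0.020564 rad/s

tan(θ) = y/104
sec²(θ) · dθ/dt = (1/104) · dy/dt
dθ/dt = cos²(θ)/104 · 3 = 104/(104² + 66²) · 3
dθ/dt = 0.020564 rad/s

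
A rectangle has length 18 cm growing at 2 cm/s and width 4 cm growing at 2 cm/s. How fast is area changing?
44 cm²/s

A = lw
dA/dt = w·dl/dt + l·dw/dt = 4·2 + 18·2 = 44 cm²/s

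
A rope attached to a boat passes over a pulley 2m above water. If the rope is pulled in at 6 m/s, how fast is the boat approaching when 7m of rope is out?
14√5/5 ≈ 6.261 m/s

rope² = x² + 2²
x = √(7² - 2²) = 3√5
dx/dt = (rope/x) · d(rope)/dt = (7/(3√5)) · (-6) = -14√5/5 m/s
The boat approaches at 14√5/5 ≈ 6.261 m/s.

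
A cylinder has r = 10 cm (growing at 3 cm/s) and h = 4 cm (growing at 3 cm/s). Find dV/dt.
540π cm³/s

V = πr²h
dV/dt = 2πrh·dr/dt + πr²·dh/dt
= 2π(10)(4)(3) + π(10)²(3)
= 540π cm³/s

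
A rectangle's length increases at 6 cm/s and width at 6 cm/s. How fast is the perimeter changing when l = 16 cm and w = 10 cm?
24 cm/s

P = 2(l + w)
dP/dt = 2(dl/dt + dw/dt) = 2(6 + 6) = 24 cm/s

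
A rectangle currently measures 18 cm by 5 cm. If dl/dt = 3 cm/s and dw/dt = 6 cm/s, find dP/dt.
18 cm/s

P = 2(l + w)
dP/dt = 2(dl/dt + dw/dt) = 2(3 + 6) = 18 cm/s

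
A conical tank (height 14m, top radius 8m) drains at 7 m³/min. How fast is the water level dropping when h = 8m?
343/(1024π) ≈ 0.1066 m/min

r/h = 8/14, so r = (4/7)h
V = (1/3)πr²h = (1/3)π((4/7)h)²h = (16/147)πh³
dV/dh = (16/49)πh²
dh/dt = (dV/dt)/(dV/dh) = -7/((16/49)π·8²) = -343/(1024π) m/min
The level is dropping at 343/(1024π) ≈ 0.1066 m/min.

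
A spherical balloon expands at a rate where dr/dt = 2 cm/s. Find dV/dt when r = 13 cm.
1352π cm³/s

V = (4/3)πr³
dV/dt = dV/dr · dr/dt = 4πr² · 2
At r = 13: dV/dt = 1352π cm³/s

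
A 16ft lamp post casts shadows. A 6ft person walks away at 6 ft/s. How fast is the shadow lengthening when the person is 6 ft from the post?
18/5 ft/s

By similar triangles: 16/(x+s) = 6/s
Solving: s = 6x/10
ds/dt = 6/10 · dx/dt = 3/5 · 6 = 18/5 ft/s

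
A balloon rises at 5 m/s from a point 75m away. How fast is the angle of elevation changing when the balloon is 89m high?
0.027683 rad/s

tan(θ) = y/75
sec²(θ) · dθ/dt = (1/75) · dy/dt
dθ/dt = cos²(θ)/75 · 5 = 75/(75² + 89²) · 5
dθ/dt = 0.027683 rad/s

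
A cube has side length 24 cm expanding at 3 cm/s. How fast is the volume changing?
5184 cm³/s

V = s³
dV/dt = 3s² · ds/dt = 3·24²·3 = 5184 cm³/s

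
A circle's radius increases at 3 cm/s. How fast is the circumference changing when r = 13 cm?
6π cm/s

C = 2πr
dC/dt = 2π · dr/dt = 2π · 3 = 6π cm/s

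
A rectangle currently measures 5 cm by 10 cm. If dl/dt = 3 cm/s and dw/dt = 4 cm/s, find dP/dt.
14 cm/s

P = 2(l + w)
dP/dt = 2(dl/dt + dw/dt) = 2(3 + 4) = 14 cm/s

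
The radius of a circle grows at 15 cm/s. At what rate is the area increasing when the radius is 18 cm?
540π cm²/s

A = πr²
dA/dt = 2πr · dr/dt = 2π(18)(15) = 540π cm²/s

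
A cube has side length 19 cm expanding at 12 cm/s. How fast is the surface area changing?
2736 cm²/s

A = 6s²
dA/dt = 12s · ds/dt = 12·19·12 = 2736 cm²/s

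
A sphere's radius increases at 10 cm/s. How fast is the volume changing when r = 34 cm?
46240π cm³/s

V = (4/3)πr³
dV/dt = dV/dr · dr/dt = 4πr² · 10
At r = 34: dV/dt = 46240π cm³/s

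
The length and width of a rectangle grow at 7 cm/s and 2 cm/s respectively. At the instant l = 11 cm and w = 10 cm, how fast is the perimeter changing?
18 cm/s

P = 2(l + w)
dP/dt = 2(dl/dt + dw/dt) = 2(7 + 2) = 18 cm/s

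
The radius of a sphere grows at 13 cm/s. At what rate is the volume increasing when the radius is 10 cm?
5200π cm³/s

V = (4/3)πr³
dV/dt = dV/dr · dr/dt = 4πr² · 13
At r = 10: dV/dt = 5200π cm³/s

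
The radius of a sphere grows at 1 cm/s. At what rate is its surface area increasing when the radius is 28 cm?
224π cm²/s

S = 4πr²
dS/dt = dS/dr · dr/dt = 8πr · 1
At r = 28: dS/dt = 224π cm²/s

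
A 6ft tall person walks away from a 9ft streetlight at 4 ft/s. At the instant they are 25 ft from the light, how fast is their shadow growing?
8 ft/s

By similar triangles: 9/(x+s) = 6/s
Solving: s = 6x/3
ds/dt = 6/3 · dx/dt = 2 · 4 = 8 ft/s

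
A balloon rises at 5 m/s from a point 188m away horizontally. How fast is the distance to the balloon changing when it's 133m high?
665√53033/53033 ≈ 2.888 m/s

z² = 188² + y²
z = √(188² + 133²) = √53033
dz/dt = y/z · dy/dt = 133/√53033 · 5 = 665√53033/53033 ≈ 2.888 m/s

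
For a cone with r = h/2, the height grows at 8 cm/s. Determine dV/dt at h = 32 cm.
2048π cm³/s

V = (1/3)π(h/2)²h = πh³/12
dV/dt = πh²/4 · 8
At h = 32: dV/dt = 2048π cm³/s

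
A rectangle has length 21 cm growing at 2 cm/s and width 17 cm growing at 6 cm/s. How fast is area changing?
160 cm²/s

A = lw
dA/dt = w·dl/dt + l·dw/dt = 17·2 + 21·6 = 160 cm²/s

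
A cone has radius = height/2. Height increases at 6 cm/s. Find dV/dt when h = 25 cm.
1875π/2 cm³/s

V = (1/3)π(h/2)²h = πh³/12
dV/dt = πh²/4 · 6
At h = 25: dV/dt = 1875π/2 cm³/s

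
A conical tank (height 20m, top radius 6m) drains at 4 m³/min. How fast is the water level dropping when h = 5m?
16/(9π) ≈ 0.5659 m/min

r/h = 6/20, so r = (3/10)h
V = (1/3)πr²h = (1/3)π((3/10)h)²h = (3/100)πh³
dV/dh = (9/100)πh²
dh/dt = (dV/dt)/(dV/dh) = -4/((9/100)π·5²) = -16/(9π) m/min
The level is dropping at 16/(9π) ≈ 0.5659 m/min.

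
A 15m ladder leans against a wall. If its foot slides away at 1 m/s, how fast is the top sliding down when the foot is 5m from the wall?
√2/4 ≈ 0.3536 m/s

x² + y² = 15²
2x·dx/dt + 2y·dy/dt = 0
dy/dt = -x/y · dx/dt = -5/(10√2) · 1 = -√2/4 m/s
The top is descending at √2/4 ≈ 0.3536 m/s.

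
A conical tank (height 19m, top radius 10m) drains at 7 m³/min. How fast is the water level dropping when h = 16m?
2527/(25600π) ≈ 0.03142 m/min

r/h = 10/19, so r = (10/19)h
V = (1/3)πr²h = (1/3)π((10/19)h)²h = (100/1083)πh³
dV/dh = (100/361)πh²
dh/dt = (dV/dt)/(dV/dh) = -7/((100/361)π·16²) = -2527/(25600π) m/min
The level is dropping at 2527/(25600π) ≈ 0.03142 m/min.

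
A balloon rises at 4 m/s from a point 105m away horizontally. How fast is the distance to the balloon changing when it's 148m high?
592√32929/32929 ≈ 3.262 m/s

z² = 105² + y²
z = √(105² + 148²) = √32929
dz/dt = y/z · dy/dt = 148/√32929 · 4 = 592√32929/32929 ≈ 3.262 m/s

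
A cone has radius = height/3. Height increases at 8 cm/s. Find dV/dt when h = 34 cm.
9248π/9 cm³/s

V = (1/3)π(h/3)²h = πh³/27
dV/dt = πh²/9 · 8
At h = 34: dV/dt = 9248π/9 cm³/s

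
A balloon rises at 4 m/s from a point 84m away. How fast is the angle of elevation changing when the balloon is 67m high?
0.029104 rad/s

tan(θ) = y/84
sec²(θ) · dθ/dt = (1/84) · dy/dt
dθ/dt = cos²(θ)/84 · 4 = 84/(84² + 67²) · 4
dθ/dt = 0.029104 rad/s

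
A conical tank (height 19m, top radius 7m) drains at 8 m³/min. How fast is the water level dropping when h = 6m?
722/(441π) ≈ 0.5211 m/min

r/h = 7/19, so r = (7/19)h
V = (1/3)πr²h = (1/3)π((7/19)h)²h = (49/1083)πh³
dV/dh = (49/361)πh²
dh/dt = (dV/dt)/(dV/dh) = -8/((49/361)π·6²) = -722/(441π) m/min
The level is dropping at 722/(441π) ≈ 0.5211 m/min.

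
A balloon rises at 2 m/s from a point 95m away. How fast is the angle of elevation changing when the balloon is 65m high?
0.01434 rad/s

tan(θ) = y/95
sec²(θ) · dθ/dt = (1/95) · dy/dt
dθ/dt = cos²(θ)/95 · 2 = 95/(95² + 65²) · 2
dθ/dt = 0.01434 rad/s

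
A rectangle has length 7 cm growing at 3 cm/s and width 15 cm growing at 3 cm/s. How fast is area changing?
66 cm²/s

A = lw
dA/dt = w·dl/dt + l·dw/dt = 15·3 + 7·3 = 66 cm²/s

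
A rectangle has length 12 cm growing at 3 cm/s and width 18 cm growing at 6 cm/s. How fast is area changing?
126 cm²/s

A = lw
dA/dt = w·dl/dt + l·dw/dt = 18·3 + 12·6 = 126 cm²/s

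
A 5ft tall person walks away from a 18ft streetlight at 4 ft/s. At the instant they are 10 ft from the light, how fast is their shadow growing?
20/13 ft/s

By similar triangles: 18/(x+s) = 5/s
Solving: s = 5x/13
ds/dt = 5/13 · dx/dt = 5/13 · 4 = 20/13 ft/s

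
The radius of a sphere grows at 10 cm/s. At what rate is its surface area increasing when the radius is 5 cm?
400π cm²/s

S = 4πr²
dS/dt = dS/dr · dr/dt = 8πr · 10
At r = 5: dS/dt = 400π cm²/s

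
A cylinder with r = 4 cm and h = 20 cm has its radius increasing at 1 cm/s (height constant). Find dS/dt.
56π cm²/s

S = 2πrh + 2πr² (lateral + bases)
dS/dt = (2πh + 4πr)·dr/dt = (2π·20 + 4π·4)·1
= 56π cm²/s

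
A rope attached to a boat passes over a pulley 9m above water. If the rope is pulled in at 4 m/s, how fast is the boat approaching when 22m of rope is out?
88√403/403 ≈ 4.384 m/s

rope² = x² + 9²
x = √(22² - 9²) = √403
dx/dt = (rope/x) · d(rope)/dt = (22/√403) · (-4) = -88√403/403 m/s
The boat approaches at 88√403/403 ≈ 4.384 m/s.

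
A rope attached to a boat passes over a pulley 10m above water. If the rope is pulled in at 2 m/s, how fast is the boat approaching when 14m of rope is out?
7√6/6 ≈ 2.858 m/s

rope² = x² + 10²
x = √(14² - 10²) = 4√6
dx/dt = (rope/x) · d(rope)/dt = (14/(4√6)) · (-2) = -7√6/6 m/s
The boat approaches at 7√6/6 ≈ 2.858 m/s.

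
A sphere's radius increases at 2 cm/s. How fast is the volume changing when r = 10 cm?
800π cm³/s

V = (4/3)πr³
dV/dt = dV/dr · dr/dt = 4πr² · 2
At r = 10: dV/dt = 800π cm³/s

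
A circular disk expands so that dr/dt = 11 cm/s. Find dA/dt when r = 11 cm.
242π cm²/s

A = πr²
dA/dt = 2πr · dr/dt = 2π(11)(11) = 242π cm²/s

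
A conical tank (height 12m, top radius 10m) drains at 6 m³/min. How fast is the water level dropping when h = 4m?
27/(50π) ≈ 0.1719 m/min

r/h = 10/12, so r = (5/6)h
V = (1/3)πr²h = (1/3)π((5/6)h)²h = (25/108)πh³
dV/dh = (25/36)πh²
dh/dt = (dV/dt)/(dV/dh) = -6/((25/36)π·4²) = -27/(50π) m/min
The level is dropping at 27/(50π) ≈ 0.1719 m/min.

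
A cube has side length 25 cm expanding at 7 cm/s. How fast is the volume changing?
13125 cm³/s

V = s³
dV/dt = 3s² · ds/dt = 3·25²·7 = 13125 cm³/s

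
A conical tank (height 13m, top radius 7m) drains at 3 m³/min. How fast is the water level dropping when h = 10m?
507/(4900π) ≈ 0.03294 m/min

r/h = 7/13, so r = (7/13)h
V = (1/3)πr²h = (1/3)π((7/13)h)²h = (49/507)πh³
dV/dh = (49/169)πh²
dh/dt = (dV/dt)/(dV/dh) = -3/((49/169)π·10²) = -507/(4900π) m/min
The level is dropping at 507/(4900π) ≈ 0.03294 m/min.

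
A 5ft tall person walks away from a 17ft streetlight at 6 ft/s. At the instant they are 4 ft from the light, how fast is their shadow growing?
5/2 ft/s

By similar triangles: 17/(x+s) = 5/s
Solving: s = 5x/12
ds/dt = 5/12 · dx/dt = 5/12 · 6 = 5/2 ft/s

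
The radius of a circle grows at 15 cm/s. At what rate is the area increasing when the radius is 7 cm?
210π cm²/s

A = πr²
dA/dt = 2πr · dr/dt = 2π(7)(15) = 210π cm²/s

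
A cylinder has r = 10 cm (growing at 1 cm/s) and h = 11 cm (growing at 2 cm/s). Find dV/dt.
420π cm³/s

V = πr²h
dV/dt = 2πrh·dr/dt + πr²·dh/dt
= 2π(10)(11)(1) + π(10)²(2)
= 420π cm³/s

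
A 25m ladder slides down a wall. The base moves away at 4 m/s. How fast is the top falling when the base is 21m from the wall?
21√46/23 ≈ 6.193 m/s

x² + y² = 25²
2x·dx/dt + 2y·dy/dt = 0
dy/dt = -x/y · dx/dt = -21/(2√46) · 4 = -21√46/23 m/s
The top is descending at 21√46/23 ≈ 6.193 m/s.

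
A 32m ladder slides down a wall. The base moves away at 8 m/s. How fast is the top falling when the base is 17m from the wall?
136√15/105 ≈ 5.016 m/s

x² + y² = 32²
2x·dx/dt + 2y·dy/dt = 0
dy/dt = -x/y · dx/dt = -17/(7√15) · 8 = -136√15/105 m/s
The top is descending at 136√15/105 ≈ 5.016 m/s.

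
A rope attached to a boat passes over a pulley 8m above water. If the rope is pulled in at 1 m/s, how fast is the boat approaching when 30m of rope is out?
15√209/209 ≈ 1.038 m/s

rope² = x² + 8²
x = √(30² - 8²) = 2√209
dx/dt = (rope/x) · d(rope)/dt = (30/(2√209)) · (-1) = -15√209/209 m/s
The boat approaches at 15√209/209 ≈ 1.038 m/s.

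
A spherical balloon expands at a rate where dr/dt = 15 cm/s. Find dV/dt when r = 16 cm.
15360π cm³/s

V = (4/3)πr³
dV/dt = dV/dr · dr/dt = 4πr² · 15
At r = 16: dV/dt = 15360π cm³/s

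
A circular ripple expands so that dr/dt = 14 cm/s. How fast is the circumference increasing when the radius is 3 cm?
28π cm/s

C = 2πr
dC/dt = 2π · dr/dt = 2π · 14 = 28π cm/s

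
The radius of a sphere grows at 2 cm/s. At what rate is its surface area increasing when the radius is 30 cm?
480π cm²/s

S = 4πr²
dS/dt = dS/dr · dr/dt = 8πr · 2
At r = 30: dS/dt = 480π cm²/s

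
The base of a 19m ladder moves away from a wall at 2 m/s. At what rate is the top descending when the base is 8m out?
16√33/99 ≈ 0.9284 m/s

x² + y² = 19²
2x·dx/dt + 2y·dy/dt = 0
dy/dt = -x/y · dx/dt = -8/(3√33) · 2 = -16√33/99 m/s
The top is descending at 16√33/99 ≈ 0.9284 m/s.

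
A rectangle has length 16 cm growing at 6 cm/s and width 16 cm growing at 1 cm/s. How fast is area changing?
112 cm²/s

A = lw
dA/dt = w·dl/dt + l·dw/dt = 16·6 + 16·1 = 112 cm²/s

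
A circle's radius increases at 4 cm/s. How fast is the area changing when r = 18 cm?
144π cm²/s

A = πr²
dA/dt = 2πr · dr/dt = 2π(18)(4) = 144π cm²/s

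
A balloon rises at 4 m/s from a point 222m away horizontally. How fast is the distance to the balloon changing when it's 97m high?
388√58693/58693 ≈ 1.602 m/s

z² = 222² + y²
z = √(222² + 97²) = √58693
dz/dt = y/z · dy/dt = 97/√58693 · 4 = 388√58693/58693 ≈ 1.602 m/s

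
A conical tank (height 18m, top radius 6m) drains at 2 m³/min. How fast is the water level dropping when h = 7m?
18/(49π) ≈ 0.1169 m/min

r/h = 6/18, so r = (1/3)h
V = (1/3)πr²h = (1/3)π((1/3)h)²h = (1/27)πh³
dV/dh = (1/9)πh²
dh/dt = (dV/dt)/(dV/dh) = -2/((1/9)π·7²) = -18/(49π) m/min
The level is dropping at 18/(49π) ≈ 0.1169 m/min.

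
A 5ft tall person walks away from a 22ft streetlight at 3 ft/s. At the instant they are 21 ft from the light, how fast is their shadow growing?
15/17 ft/s

By similar triangles: 22/(x+s) = 5/s
Solving: s = 5x/17
ds/dt = 5/17 · dx/dt = 5/17 · 3 = 15/17 ft/s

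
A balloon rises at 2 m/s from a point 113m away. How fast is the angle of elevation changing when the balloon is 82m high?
0.011594 rad/s

tan(θ) = y/113
sec²(θ) · dθ/dt = (1/113) · dy/dt
dθ/dt = cos²(θ)/113 · 2 = 113/(113² + 82²) · 2
dθ/dt = 0.011594 rad/s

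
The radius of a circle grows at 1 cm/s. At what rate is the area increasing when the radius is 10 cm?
20π cm²/s

A = πr²
dA/dt = 2πr · dr/dt = 2π(10)(1) = 20π cm²/s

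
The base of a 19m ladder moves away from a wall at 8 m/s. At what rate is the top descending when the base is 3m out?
3√22/11 ≈ 1.279 m/s

x² + y² = 19²
2x·dx/dt + 2y·dy/dt = 0
dy/dt = -x/y · dx/dt = -3/(4√22) · 8 = -3√22/11 m/s
The top is descending at 3√22/11 ≈ 1.279 m/s.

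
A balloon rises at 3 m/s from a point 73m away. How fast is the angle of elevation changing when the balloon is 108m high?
0.012888 rad/s

tan(θ) = y/73
sec²(θ) · dθ/dt = (1/73) · dy/dt
dθ/dt = cos²(θ)/73 · 3 = 73/(73² + 108²) · 3
dθ/dt = 0.012888 rad/s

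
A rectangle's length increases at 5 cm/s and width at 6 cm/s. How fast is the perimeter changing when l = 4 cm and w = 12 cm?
22 cm/s

P = 2(l + w)
dP/dt = 2(dl/dt + dw/dt) = 2(5 + 6) = 22 cm/s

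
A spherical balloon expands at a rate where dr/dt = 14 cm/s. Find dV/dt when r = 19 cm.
20216π cm³/s

V = (4/3)πr³
dV/dt = dV/dr · dr/dt = 4πr² · 14
At r = 19: dV/dt = 20216π cm³/s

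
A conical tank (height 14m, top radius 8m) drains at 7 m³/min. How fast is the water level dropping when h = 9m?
343/(1296π) ≈ 0.08424 m/min

r/h = 8/14, so r = (4/7)h
V = (1/3)πr²h = (1/3)π((4/7)h)²h = (16/147)πh³
dV/dh = (16/49)πh²
dh/dt = (dV/dt)/(dV/dh) = -7/((16/49)π·9²) = -343/(1296π) m/min
The level is dropping at 343/(1296π) ≈ 0.08424 m/min.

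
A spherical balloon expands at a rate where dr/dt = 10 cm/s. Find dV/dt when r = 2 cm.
160π cm³/s

V = (4/3)πr³
dV/dt = dV/dr · dr/dt = 4πr² · 10
At r = 2: dV/dt = 160π cm³/s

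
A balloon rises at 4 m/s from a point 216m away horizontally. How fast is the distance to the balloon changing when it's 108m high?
4√5/5 ≈ 1.789 m/s

z² = 216² + y²
z = √(216² + 108²) = 108√5
dz/dt = y/z · dy/dt = 108/(108√5) · 4 = 4√5/5 ≈ 1.789 m/s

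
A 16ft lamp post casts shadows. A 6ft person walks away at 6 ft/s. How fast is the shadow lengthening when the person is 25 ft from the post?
18/5 ft/s

By similar triangles: 16/(x+s) = 6/s
Solving: s = 6x/10
ds/dt = 6/10 · dx/dt = 3/5 · 6 = 18/5 ft/s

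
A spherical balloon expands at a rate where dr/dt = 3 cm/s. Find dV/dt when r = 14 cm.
2352π cm³/s

V = (4/3)πr³
dV/dt = dV/dr · dr/dt = 4πr² · 3
At r = 14: dV/dt = 2352π cm³/s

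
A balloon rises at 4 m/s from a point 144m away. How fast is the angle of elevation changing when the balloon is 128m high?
0.015517 rad/s

tan(θ) = y/144
sec²(θ) · dθ/dt = (1/144) · dy/dt
dθ/dt = cos²(θ)/144 · 4 = 144/(144² + 128²) · 4
dθ/dt = 0.015517 rad/s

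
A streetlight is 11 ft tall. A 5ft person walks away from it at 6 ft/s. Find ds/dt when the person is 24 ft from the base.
5 ft/s

By similar triangles: 11/(x+s) = 5/s
Solving: s = 5x/6
ds/dt = 5/6 · dx/dt = 5/6 · 6 = 5 ft/s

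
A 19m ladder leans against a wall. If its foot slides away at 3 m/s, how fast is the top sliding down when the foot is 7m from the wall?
7√78/52 ≈ 1.189 m/s

x² + y² = 19²
2x·dx/dt + 2y·dy/dt = 0
dy/dt = -x/y · dx/dt = -7/(2√78) · 3 = -7√78/52 m/s
The top is descending at 7√78/52 ≈ 1.189 m/s.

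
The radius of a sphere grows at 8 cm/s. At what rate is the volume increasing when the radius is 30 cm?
28800π cm³/s

V = (4/3)πr³
dV/dt = dV/dr · dr/dt = 4πr² · 8
At r = 30: dV/dt = 28800π cm³/s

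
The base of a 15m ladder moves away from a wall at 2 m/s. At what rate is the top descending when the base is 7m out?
7√11/22 ≈ 1.055 m/s

x² + y² = 15²
2x·dx/dt + 2y·dy/dt = 0
dy/dt = -x/y · dx/dt = -7/(4√11) · 2 = -7√11/22 m/s
The top is descending at 7√11/22 ≈ 1.055 m/s.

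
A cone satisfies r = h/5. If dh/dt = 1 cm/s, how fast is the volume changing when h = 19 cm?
361π/25 cm³/s

V = (1/3)π(h/5)²h = πh³/75
dV/dt = πh²/25 · 1
At h = 19: dV/dt = 361π/25 cm³/s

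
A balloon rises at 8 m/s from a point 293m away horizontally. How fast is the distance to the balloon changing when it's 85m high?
340√93074/46537 ≈ 2.229 m/s

z² = 293² + y²
z = √(293² + 85²) = √93074
dz/dt = y/z · dy/dt = 85/√93074 · 8 = 340√93074/46537 ≈ 2.229 m/s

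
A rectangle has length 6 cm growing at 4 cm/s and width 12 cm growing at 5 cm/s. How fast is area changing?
78 cm²/s

A = lw
dA/dt = w·dl/dt + l·dw/dt = 12·4 + 6·5 = 78 cm²/s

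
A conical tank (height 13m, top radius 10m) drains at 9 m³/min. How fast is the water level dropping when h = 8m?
1521/(6400π) ≈ 0.07565 m/min

r/h = 10/13, so r = (10/13)h
V = (1/3)πr²h = (1/3)π((10/13)h)²h = (100/507)πh³
dV/dh = (100/169)πh²
dh/dt = (dV/dt)/(dV/dh) = -9/((100/169)π·8²) = -1521/(6400π) m/min
The level is dropping at 1521/(6400π) ≈ 0.07565 m/min.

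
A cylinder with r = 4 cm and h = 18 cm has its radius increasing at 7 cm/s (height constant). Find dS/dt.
364π cm²/s

S = 2πrh + 2πr² (lateral + bases)
dS/dt = (2πh + 4πr)·dr/dt = (2π·18 + 4π·4)·7
= 364π cm²/s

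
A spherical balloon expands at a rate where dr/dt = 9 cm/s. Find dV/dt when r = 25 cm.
22500π cm³/s

V = (4/3)πr³
dV/dt = dV/dr · dr/dt = 4πr² · 9
At r = 25: dV/dt = 22500π cm³/s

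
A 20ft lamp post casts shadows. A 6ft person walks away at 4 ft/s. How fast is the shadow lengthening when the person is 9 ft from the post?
12/7 ft/s

By similar triangles: 20/(x+s) = 6/s
Solving: s = 6x/14
ds/dt = 6/14 · dx/dt = 3/7 · 4 = 12/7 ft/s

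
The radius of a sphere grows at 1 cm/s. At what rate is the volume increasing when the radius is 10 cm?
400π cm³/s

V = (4/3)πr³
dV/dt = dV/dr · dr/dt = 4πr² · 1
At r = 10: dV/dt = 400π cm³/s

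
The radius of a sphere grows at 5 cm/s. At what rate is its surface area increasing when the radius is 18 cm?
720π cm²/s

S = 4πr²
dS/dt = dS/dr · dr/dt = 8πr · 5
At r = 18: dS/dt = 720π cm²/s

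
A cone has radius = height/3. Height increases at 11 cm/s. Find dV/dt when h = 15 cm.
275π cm³/s

V = (1/3)π(h/3)²h = πh³/27
dV/dt = πh²/9 · 11
At h = 15: dV/dt = 275π cm³/s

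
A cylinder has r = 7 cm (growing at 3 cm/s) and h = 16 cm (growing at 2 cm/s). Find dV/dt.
770π cm³/s

V = πr²h
dV/dt = 2πrh·dr/dt + πr²·dh/dt
= 2π(7)(16)(3) + π(7)²(2)
= 770π cm³/s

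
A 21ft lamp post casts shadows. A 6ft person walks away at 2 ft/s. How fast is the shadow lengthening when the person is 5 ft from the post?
4/5 ft/s

By similar triangles: 21/(x+s) = 6/s
Solving: s = 6x/15
ds/dt = 6/15 · dx/dt = 2/5 · 2 = 4/5 ft/s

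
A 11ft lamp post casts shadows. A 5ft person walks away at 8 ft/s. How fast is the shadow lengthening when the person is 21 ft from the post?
20/3 ft/s

By similar triangles: 11/(x+s) = 5/s
Solving: s = 5x/6
ds/dt = 5/6 · dx/dt = 5/6 · 8 = 20/3 ft/s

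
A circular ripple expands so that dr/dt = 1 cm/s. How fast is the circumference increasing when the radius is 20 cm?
2π cm/s

C = 2πr
dC/dt = 2π · dr/dt = 2π · 1 = 2π cm/s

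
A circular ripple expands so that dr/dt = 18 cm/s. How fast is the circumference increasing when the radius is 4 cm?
36π cm/s

C = 2πr
dC/dt = 2π · dr/dt = 2π · 18 = 36π cm/s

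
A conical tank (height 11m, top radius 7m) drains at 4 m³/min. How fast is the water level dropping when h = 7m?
484/(2401π) ≈ 0.06417 m/min

r/h = 7/11, so r = (7/11)h
V = (1/3)πr²h = (1/3)π((7/11)h)²h = (49/363)πh³
dV/dh = (49/121)πh²
dh/dt = (dV/dt)/(dV/dh) = -4/((49/121)π·7²) = -484/(2401π) m/min
The level is dropping at 484/(2401π) ≈ 0.06417 m/min.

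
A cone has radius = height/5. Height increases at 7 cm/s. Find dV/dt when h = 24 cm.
4032π/25 cm³/s

V = (1/3)π(h/5)²h = πh³/75
dV/dt = πh²/25 · 7
At h = 24: dV/dt = 4032π/25 cm³/s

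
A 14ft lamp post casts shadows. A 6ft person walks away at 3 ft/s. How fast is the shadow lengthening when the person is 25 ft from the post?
9/4 ft/s

By similar triangles: 14/(x+s) = 6/s
Solving: s = 6x/8
ds/dt = 6/8 · dx/dt = 3/4 · 3 = 9/4 ft/s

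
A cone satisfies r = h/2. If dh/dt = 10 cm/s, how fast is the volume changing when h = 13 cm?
845π/2 cm³/s

V = (1/3)π(h/2)²h = πh³/12
dV/dt = πh²/4 · 10
At h = 13: dV/dt = 845π/2 cm³/s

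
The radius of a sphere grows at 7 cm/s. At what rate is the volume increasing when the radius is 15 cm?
6300π cm³/s

V = (4/3)πr³
dV/dt = dV/dr · dr/dt = 4πr² · 7
At r = 15: dV/dt = 6300π cm³/s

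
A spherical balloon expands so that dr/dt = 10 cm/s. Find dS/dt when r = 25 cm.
2000π cm²/s

S = 4πr²
dS/dt = dS/dr · dr/dt = 8πr · 10
At r = 25: dS/dt = 2000π cm²/s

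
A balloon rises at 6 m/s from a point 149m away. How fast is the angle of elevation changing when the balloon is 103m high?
0.027248 rad/s

tan(θ) = y/149
sec²(θ) · dθ/dt = (1/149) · dy/dt
dθ/dt = cos²(θ)/149 · 6 = 149/(149² + 103²) · 6
dθ/dt = 0.027248 rad/s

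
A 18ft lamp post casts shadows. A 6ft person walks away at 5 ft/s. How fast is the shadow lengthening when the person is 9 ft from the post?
5/2 ft/s

By similar triangles: 18/(x+s) = 6/s
Solving: s = 6x/12
ds/dt = 6/12 · dx/dt = 1/2 · 5 = 5/2 ft/s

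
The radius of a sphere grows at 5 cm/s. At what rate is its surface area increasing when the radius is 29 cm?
1160π cm²/s

S = 4πr²
dS/dt = dS/dr · dr/dt = 8πr · 5
At r = 29: dS/dt = 1160π cm²/s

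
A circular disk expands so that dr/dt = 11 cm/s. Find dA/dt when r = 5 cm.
110π cm²/s

A = πr²
dA/dt = 2πr · dr/dt = 2π(5)(11) = 110π cm²/s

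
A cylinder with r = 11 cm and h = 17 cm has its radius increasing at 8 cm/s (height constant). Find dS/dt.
624π cm²/s

S = 2πrh + 2πr² (lateral + bases)
dS/dt = (2πh + 4πr)·dr/dt = (2π·17 + 4π·11)·8
= 624π cm²/s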